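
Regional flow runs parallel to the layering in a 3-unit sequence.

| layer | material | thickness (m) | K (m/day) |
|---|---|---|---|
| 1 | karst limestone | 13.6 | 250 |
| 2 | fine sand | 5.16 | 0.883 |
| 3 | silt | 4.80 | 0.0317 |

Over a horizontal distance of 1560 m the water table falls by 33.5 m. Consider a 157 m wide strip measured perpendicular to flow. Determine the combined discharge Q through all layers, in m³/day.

Flow is parallel to layering, so each bed carries its own Darcy discharge and the transmissivities add.
Σ(K_i·b_i) = 250×13.6 + 0.883×5.16 + 0.0317×4.80 = 3405 m²/day.
Hydraulic gradient i = Δh / L = 33.5 / 1560 = 0.02147.
Q = Σ(K_i·b_i) · W · i = 3405 × 157 × 0.02147 = 11479 m³/day.

11500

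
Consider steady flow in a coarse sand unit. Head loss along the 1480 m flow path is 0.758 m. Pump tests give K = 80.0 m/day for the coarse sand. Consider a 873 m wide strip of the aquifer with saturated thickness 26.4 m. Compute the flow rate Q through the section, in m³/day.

Cross-sectional area A = 873 × 26.4 = 23047 m².
Hydraulic gradient i = Δh / L = 0.758 / 1480 = 0.0005122.
Darcy's law: Q = K · A · i = 80.00 × 23047 × 0.0005122 = 944.3 m³/day.

944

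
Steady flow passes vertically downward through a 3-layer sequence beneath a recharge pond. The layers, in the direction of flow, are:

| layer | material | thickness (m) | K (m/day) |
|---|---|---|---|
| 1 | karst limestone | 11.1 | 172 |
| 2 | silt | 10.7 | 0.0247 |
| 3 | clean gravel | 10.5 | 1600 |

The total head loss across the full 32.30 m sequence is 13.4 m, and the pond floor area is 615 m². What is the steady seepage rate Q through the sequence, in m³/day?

Flow is perpendicular to layering, so the layers act in series and the equivalent K is the thickness-weighted harmonic mean.
Total thickness L = 11.1 + 10.7 + 10.5 = 32.30 m.
Σ(b_i/K_i) = 11.1/172 + 10.7/0.0247 + 10.5/1600 = 433.3 d.
K_eq = L / Σ(b_i/K_i) = 32.30 / 433.3 = 0.07455 m/day.
Q = K_eq · A · (Δh/L) = 0.07455 × 615 × (13.4/32.30) = 19.02 m³/day.

19.0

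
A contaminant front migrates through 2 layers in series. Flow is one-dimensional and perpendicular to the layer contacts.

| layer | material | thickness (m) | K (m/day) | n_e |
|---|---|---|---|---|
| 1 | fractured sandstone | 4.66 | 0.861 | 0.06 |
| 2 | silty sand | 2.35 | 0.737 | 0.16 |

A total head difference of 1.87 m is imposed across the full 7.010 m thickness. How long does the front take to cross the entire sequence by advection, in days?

3.02

With flow normal to the layers, continuity requires the same specific discharge q through every layer.
Σ(b_i/K_i) = 4.66/0.861 + 2.35/0.737 = 8.601 d.
q = Δh / Σ(b_i/K_i) = 1.87 / 8.601 = 0.2174 m/day.
In each layer the seepage velocity is v_i = q/n_i, so the layer transit time is t_i = b_i·n_i / q:
  layer 1 (fractured sandstone): t_1 = 4.66 × 0.06 / 0.2174 = 1.286 d
  layer 2 (silty sand): t_2 = 2.35 × 0.16 / 0.2174 = 1.729 d
Total t = Σ t_i = 3.015 days.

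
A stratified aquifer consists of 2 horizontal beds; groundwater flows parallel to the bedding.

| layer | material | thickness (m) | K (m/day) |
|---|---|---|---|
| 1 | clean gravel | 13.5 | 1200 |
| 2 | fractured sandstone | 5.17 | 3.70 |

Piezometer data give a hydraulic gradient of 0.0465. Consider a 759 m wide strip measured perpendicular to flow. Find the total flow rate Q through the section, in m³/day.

572000

Flow is parallel to layering, so each bed carries its own Darcy discharge and the transmissivities add.
Σ(K_i·b_i) = 1200×13.5 + 3.70×5.17 = 16219 m²/day.
Hydraulic gradient i = 0.0465.
Q = Σ(K_i·b_i) · W · i = 16219 × 759 × 0.04650 = 5.724e+05 m³/day.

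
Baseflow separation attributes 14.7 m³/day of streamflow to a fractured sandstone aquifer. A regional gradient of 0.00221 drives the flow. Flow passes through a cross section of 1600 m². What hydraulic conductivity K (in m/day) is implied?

4.16

Hydraulic gradient i = 0.00221.
From Q = K·A·i, K = Q / (A·i) = 14.7 / (1600 × 0.002210) = 4.157 m/day.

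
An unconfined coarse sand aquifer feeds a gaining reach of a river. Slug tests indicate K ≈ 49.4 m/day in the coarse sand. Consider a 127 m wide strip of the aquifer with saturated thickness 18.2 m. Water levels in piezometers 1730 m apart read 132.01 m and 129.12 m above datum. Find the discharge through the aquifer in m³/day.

191

Cross-sectional area A = 127 × 18.2 = 2311 m².
Hydraulic gradient i = (132.01 − 129.12) / 1730 = 2.89 / 1730 = 0.001671.
Darcy's law: Q = K · A · i = 49.40 × 2311 × 0.001671 = 190.7 m³/day.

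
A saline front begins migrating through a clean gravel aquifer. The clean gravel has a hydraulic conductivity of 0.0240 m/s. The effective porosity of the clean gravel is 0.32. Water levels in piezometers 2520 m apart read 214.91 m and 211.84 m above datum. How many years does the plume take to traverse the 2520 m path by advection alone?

0.874

Convert K: 0.0240 m/s × 86400 = 2074 m/day.
Hydraulic gradient i = (214.91 − 211.84) / 2520 = 3.07 / 2520 = 0.001218.
Darcy flux q = K · i = 2074 × 0.001218 = 2.526 m/day.
Seepage velocity v = q / n_e = 2.526 / 0.32 = 7.894 m/day.
Travel time t = L / v = 2520 / 7.894 = 319.2 days = 0.8740 years.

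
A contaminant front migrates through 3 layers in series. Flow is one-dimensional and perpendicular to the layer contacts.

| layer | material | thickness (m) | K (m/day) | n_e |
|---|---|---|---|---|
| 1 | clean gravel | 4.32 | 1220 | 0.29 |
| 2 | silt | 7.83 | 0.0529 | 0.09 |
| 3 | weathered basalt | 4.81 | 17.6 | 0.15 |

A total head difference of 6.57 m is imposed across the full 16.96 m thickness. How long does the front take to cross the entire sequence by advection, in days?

60.5

With flow normal to the layers, continuity requires the same specific discharge q through every layer.
Σ(b_i/K_i) = 4.32/1220 + 7.83/0.0529 + 4.81/17.6 = 148.3 d.
q = Δh / Σ(b_i/K_i) = 6.57 / 148.3 = 0.04430 m/day.
In each layer the seepage velocity is v_i = q/n_i, so the layer transit time is t_i = b_i·n_i / q:
  layer 1 (clean gravel): t_1 = 4.32 × 0.29 / 0.04430 = 28.28 d
  layer 2 (silt): t_2 = 7.83 × 0.09 / 0.04430 = 15.91 d
  layer 3 (weathered basalt): t_3 = 4.81 × 0.15 / 0.04430 = 16.29 d
Total t = Σ t_i = 60.47 days.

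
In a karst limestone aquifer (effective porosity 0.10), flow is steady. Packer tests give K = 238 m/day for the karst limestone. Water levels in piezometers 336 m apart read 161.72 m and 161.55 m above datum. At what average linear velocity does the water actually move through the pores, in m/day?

Hydraulic gradient i = (161.72 − 161.55) / 336 = 0.17 / 336 = 0.0005060.
Darcy flux q = K · i = 238.0 × 0.0005060 = 0.1204 m/day.
Seepage velocity v = q / n_e = 0.1204 / 0.10 = 1.204 m/day.

1.20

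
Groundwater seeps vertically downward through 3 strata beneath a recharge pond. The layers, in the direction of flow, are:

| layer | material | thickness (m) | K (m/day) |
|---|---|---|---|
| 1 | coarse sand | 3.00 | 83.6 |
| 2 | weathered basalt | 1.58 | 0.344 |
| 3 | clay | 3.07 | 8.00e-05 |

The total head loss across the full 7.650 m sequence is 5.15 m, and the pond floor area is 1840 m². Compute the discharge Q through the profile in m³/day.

Flow is perpendicular to layering, so the layers act in series and the equivalent K is the thickness-weighted harmonic mean.
Total thickness L = 3.00 + 1.58 + 3.07 = 7.650 m.
Σ(b_i/K_i) = 3.00/83.6 + 1.58/0.344 + 3.07/8.00e-05 = 38380 d.
K_eq = L / Σ(b_i/K_i) = 7.650 / 38380 = 0.0001993 m/day.
Q = K_eq · A · (Δh/L) = 0.0001993 × 1840 × (5.15/7.650) = 0.2469 m³/day.

0.247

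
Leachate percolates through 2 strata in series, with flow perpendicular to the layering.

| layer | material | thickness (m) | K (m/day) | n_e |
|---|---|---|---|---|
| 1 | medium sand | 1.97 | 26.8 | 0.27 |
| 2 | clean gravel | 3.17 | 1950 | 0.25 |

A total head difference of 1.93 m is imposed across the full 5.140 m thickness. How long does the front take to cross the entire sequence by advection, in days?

0.0516

With flow normal to the layers, continuity requires the same specific discharge q through every layer.
Σ(b_i/K_i) = 1.97/26.8 + 3.17/1950 = 0.07513 d.
q = Δh / Σ(b_i/K_i) = 1.93 / 0.07513 = 25.69 m/day.
In each layer the seepage velocity is v_i = q/n_i, so the layer transit time is t_i = b_i·n_i / q:
  layer 1 (medium sand): t_1 = 1.97 × 0.27 / 25.69 = 0.02071 d
  layer 2 (clean gravel): t_2 = 3.17 × 0.25 / 25.69 = 0.03085 d
Total t = Σ t_i = 0.05156 days.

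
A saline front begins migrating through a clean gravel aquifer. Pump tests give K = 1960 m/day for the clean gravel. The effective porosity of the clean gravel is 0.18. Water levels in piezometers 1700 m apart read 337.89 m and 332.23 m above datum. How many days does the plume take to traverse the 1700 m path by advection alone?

46.9

Hydraulic gradient i = (337.89 − 332.23) / 1700 = 5.66 / 1700 = 0.003329.
Darcy flux q = K · i = 1960 × 0.003329 = 6.526 m/day.
Seepage velocity v = q / n_e = 6.526 / 0.18 = 36.25 m/day.
Travel time t = L / v = 1700 / 36.25 = 46.89 days.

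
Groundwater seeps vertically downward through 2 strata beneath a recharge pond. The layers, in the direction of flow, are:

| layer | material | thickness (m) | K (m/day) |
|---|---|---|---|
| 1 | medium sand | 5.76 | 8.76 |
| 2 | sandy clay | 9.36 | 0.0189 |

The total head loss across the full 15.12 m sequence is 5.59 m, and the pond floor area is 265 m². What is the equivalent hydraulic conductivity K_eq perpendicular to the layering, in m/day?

0.0305

Flow is perpendicular to layering, so the layers act in series and the equivalent K is the thickness-weighted harmonic mean.
Total thickness L = 5.76 + 9.36 = 15.12 m.
Σ(b_i/K_i) = 5.76/8.76 + 9.36/0.0189 = 495.9 d.
K_eq = L / Σ(b_i/K_i) = 15.12 / 495.9 = 0.03049 m/day.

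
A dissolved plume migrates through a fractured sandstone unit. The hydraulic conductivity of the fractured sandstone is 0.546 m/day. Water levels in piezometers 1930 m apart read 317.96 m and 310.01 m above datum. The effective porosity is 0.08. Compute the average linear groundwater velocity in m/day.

Hydraulic gradient i = (317.96 − 310.01) / 1930 = 7.95 / 1930 = 0.004119.
Darcy flux q = K · i = 0.5460 × 0.004119 = 0.002249 m/day.
Seepage velocity v = q / n_e = 0.002249 / 0.08 = 0.02811 m/day.

0.0281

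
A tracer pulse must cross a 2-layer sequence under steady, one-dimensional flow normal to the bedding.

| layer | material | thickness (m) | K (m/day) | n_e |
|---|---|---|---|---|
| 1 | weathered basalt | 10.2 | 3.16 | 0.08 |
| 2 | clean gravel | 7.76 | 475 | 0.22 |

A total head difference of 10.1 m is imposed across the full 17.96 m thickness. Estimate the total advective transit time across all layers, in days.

With flow normal to the layers, continuity requires the same specific discharge q through every layer.
Σ(b_i/K_i) = 10.2/3.16 + 7.76/475 = 3.244 d.
q = Δh / Σ(b_i/K_i) = 10.1 / 3.244 = 3.113 m/day.
In each layer the seepage velocity is v_i = q/n_i, so the layer transit time is t_i = b_i·n_i / q:
  layer 1 (weathered basalt): t_1 = 10.2 × 0.08 / 3.113 = 0.2621 d
  layer 2 (clean gravel): t_2 = 7.76 × 0.22 / 3.113 = 0.5484 d
Total t = Σ t_i = 0.8105 days.

0.810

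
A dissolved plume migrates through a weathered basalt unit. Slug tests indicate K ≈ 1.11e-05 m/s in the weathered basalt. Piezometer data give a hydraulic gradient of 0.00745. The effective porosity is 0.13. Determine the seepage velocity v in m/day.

Convert K: 1.11e-05 m/s × 86400 = 0.9590 m/day.
Hydraulic gradient i = 0.00745.
Darcy flux q = K · i = 0.9590 × 0.007450 = 0.007145 m/day.
Seepage velocity v = q / n_e = 0.007145 / 0.13 = 0.05496 m/day.

0.0550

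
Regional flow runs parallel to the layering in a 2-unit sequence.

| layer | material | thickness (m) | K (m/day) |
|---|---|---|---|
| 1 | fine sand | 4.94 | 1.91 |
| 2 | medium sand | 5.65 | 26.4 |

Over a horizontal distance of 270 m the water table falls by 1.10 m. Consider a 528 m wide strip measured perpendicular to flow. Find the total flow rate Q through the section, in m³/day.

341

Flow is parallel to layering, so each bed carries its own Darcy discharge and the transmissivities add.
Σ(K_i·b_i) = 1.91×4.94 + 26.4×5.65 = 158.6 m²/day.
Hydraulic gradient i = Δh / L = 1.10 / 270 = 0.004074.
Q = Σ(K_i·b_i) · W · i = 158.6 × 528 × 0.004074 = 341.2 m³/day.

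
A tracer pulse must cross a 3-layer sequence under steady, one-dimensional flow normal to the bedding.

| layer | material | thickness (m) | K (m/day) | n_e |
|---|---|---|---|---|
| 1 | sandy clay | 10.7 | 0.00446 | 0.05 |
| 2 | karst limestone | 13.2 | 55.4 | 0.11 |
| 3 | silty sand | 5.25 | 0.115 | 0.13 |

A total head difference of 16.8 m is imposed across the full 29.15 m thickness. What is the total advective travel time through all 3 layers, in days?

389

With flow normal to the layers, continuity requires the same specific discharge q through every layer.
Σ(b_i/K_i) = 10.7/0.00446 + 13.2/55.4 + 5.25/0.115 = 2445 d.
q = Δh / Σ(b_i/K_i) = 16.8 / 2445 = 0.006871 m/day.
In each layer the seepage velocity is v_i = q/n_i, so the layer transit time is t_i = b_i·n_i / q:
  layer 1 (sandy clay): t_1 = 10.7 × 0.05 / 0.006871 = 77.86 d
  layer 2 (karst limestone): t_2 = 13.2 × 0.11 / 0.006871 = 211.3 d
  layer 3 (silty sand): t_3 = 5.25 × 0.13 / 0.006871 = 99.33 d
Total t = Σ t_i = 388.5 days.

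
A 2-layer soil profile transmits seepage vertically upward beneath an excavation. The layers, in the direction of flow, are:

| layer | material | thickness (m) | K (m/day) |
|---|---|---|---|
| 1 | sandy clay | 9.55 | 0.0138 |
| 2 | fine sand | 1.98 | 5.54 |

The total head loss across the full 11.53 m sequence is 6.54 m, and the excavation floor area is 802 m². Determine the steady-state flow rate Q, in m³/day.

7.58

Flow is perpendicular to layering, so the layers act in series and the equivalent K is the thickness-weighted harmonic mean.
Total thickness L = 9.55 + 1.98 = 11.53 m.
Σ(b_i/K_i) = 9.55/0.0138 + 1.98/5.54 = 692.4 d.
K_eq = L / Σ(b_i/K_i) = 11.53 / 692.4 = 0.01665 m/day.
Q = K_eq · A · (Δh/L) = 0.01665 × 802 × (6.54/11.53) = 7.575 m³/day.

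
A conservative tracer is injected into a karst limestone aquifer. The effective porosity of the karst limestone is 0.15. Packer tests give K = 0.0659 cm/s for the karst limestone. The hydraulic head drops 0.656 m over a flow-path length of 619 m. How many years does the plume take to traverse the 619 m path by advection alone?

4.21

Convert K: 0.0659 cm/s × 864 = 56.94 m/day.
Hydraulic gradient i = Δh / L = 0.656 / 619 = 0.001060.
Darcy flux q = K · i = 56.94 × 0.001060 = 0.06034 m/day.
Seepage velocity v = q / n_e = 0.06034 / 0.15 = 0.4023 m/day.
Travel time t = L / v = 619 / 0.4023 = 1539 days = 4.213 years.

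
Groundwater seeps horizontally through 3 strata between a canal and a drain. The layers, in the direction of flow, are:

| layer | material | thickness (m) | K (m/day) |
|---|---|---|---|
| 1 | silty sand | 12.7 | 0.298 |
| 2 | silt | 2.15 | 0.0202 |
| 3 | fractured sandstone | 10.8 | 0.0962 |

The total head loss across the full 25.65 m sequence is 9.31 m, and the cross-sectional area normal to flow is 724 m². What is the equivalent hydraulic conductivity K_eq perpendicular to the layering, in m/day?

0.0982

Flow is perpendicular to layering, so the layers act in series and the equivalent K is the thickness-weighted harmonic mean.
Total thickness L = 12.7 + 2.15 + 10.8 = 25.65 m.
Σ(b_i/K_i) = 12.7/0.298 + 2.15/0.0202 + 10.8/0.0962 = 261.3 d.
K_eq = L / Σ(b_i/K_i) = 25.65 / 261.3 = 0.09816 m/day.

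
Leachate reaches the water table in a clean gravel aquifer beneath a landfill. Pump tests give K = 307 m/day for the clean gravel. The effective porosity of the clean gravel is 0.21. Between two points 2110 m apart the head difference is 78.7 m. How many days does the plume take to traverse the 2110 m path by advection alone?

Hydraulic gradient i = Δh / L = 78.7 / 2110 = 0.03730.
Darcy flux q = K · i = 307.0 × 0.03730 = 11.45 m/day.
Seepage velocity v = q / n_e = 11.45 / 0.21 = 54.53 m/day.
Travel time t = L / v = 2110 / 54.53 = 38.70 days.

38.7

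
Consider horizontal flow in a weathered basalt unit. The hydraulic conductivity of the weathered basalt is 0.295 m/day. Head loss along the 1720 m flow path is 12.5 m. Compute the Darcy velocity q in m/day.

0.00214

Hydraulic gradient i = Δh / L = 12.5 / 1720 = 0.007267.
Specific discharge q = K · i = 0.2950 × 0.007267 = 0.002144 m/day.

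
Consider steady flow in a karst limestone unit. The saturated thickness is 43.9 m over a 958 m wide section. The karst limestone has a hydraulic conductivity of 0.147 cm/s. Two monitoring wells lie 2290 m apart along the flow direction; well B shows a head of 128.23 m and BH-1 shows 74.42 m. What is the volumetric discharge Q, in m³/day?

126000

Convert K: 0.147 cm/s × 864 = 127.0 m/day.
Cross-sectional area A = 958 × 43.9 = 42056 m².
Hydraulic gradient i = (128.23 − 74.42) / 2290 = 53.81 / 2290 = 0.02350.
Darcy's law: Q = K · A · i = 127.0 × 42056 × 0.02350 = 1.255e+05 m³/day.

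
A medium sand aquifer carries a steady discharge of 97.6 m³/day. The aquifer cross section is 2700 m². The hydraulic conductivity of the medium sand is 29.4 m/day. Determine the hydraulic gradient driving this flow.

From Q = K·A·i, i = Q / (K·A) = 97.6 / (29.40 × 2700) = 0.001230.

0.00123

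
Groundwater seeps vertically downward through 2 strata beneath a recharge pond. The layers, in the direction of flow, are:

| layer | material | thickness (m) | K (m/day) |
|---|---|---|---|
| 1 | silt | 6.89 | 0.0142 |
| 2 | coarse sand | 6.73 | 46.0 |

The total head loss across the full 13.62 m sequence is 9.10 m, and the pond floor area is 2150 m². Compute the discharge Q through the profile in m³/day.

Flow is perpendicular to layering, so the layers act in series and the equivalent K is the thickness-weighted harmonic mean.
Total thickness L = 6.89 + 6.73 = 13.62 m.
Σ(b_i/K_i) = 6.89/0.0142 + 6.73/46.0 = 485.4 d.
K_eq = L / Σ(b_i/K_i) = 13.62 / 485.4 = 0.02806 m/day.
Q = K_eq · A · (Δh/L) = 0.02806 × 2150 × (9.10/13.62) = 40.31 m³/day.

40.3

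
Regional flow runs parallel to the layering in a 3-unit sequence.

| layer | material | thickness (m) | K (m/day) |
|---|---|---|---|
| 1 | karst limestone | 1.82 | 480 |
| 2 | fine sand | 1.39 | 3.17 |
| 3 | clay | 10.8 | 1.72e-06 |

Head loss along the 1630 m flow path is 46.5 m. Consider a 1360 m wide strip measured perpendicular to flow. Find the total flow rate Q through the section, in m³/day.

34100

Flow is parallel to layering, so each bed carries its own Darcy discharge and the transmissivities add.
Σ(K_i·b_i) = 480×1.82 + 3.17×1.39 + 1.72e-06×10.8 = 878.0 m²/day.
Hydraulic gradient i = Δh / L = 46.5 / 1630 = 0.02853.
Q = Σ(K_i·b_i) · W · i = 878.0 × 1360 × 0.02853 = 34064 m³/day.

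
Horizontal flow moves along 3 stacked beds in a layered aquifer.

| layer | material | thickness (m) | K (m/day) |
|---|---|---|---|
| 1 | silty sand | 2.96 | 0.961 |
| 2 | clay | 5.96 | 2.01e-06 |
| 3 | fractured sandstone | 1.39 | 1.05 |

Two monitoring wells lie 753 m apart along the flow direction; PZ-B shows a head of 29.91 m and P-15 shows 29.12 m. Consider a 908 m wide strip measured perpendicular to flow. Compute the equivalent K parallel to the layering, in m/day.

Flow is parallel to layering, so each bed carries its own Darcy discharge and the transmissivities add.
Σ(K_i·b_i) = 0.961×2.96 + 2.01e-06×5.96 + 1.05×1.39 = 4.304 m²/day.
Total thickness b = 10.31 m, so K_eq = Σ(K_i·b_i)/b = 0.4175 m/day.

0.417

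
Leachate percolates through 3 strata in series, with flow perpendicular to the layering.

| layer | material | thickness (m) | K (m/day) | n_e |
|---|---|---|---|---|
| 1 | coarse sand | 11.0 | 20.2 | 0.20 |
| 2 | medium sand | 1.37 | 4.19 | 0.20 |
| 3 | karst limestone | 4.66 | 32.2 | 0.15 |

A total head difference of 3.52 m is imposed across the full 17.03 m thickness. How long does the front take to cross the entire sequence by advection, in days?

With flow normal to the layers, continuity requires the same specific discharge q through every layer.
Σ(b_i/K_i) = 11.0/20.2 + 1.37/4.19 + 4.66/32.2 = 1.016 d.
q = Δh / Σ(b_i/K_i) = 3.52 / 1.016 = 3.464 m/day.
In each layer the seepage velocity is v_i = q/n_i, so the layer transit time is t_i = b_i·n_i / q:
  layer 1 (coarse sand): t_1 = 11.0 × 0.20 / 3.464 = 0.6352 d
  layer 2 (medium sand): t_2 = 1.37 × 0.20 / 3.464 = 0.07911 d
  layer 3 (karst limestone): t_3 = 4.66 × 0.15 / 3.464 = 0.2018 d
Total t = Σ t_i = 0.9161 days.

0.916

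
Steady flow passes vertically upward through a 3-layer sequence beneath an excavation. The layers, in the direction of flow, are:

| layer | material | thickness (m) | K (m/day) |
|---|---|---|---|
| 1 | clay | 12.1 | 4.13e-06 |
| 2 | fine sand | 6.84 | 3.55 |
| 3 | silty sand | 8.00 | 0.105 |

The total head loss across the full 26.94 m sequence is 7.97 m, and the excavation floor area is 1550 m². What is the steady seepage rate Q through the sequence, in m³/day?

0.00422

Flow is perpendicular to layering, so the layers act in series and the equivalent K is the thickness-weighted harmonic mean.
Total thickness L = 12.1 + 6.84 + 8.00 = 26.94 m.
Σ(b_i/K_i) = 12.1/4.13e-06 + 6.84/3.55 + 8.00/0.105 = 2.930e+06 d.
K_eq = L / Σ(b_i/K_i) = 26.94 / 2.930e+06 = 9.195e-06 m/day.
Q = K_eq · A · (Δh/L) = 9.195e-06 × 1550 × (7.97/26.94) = 0.004216 m³/day.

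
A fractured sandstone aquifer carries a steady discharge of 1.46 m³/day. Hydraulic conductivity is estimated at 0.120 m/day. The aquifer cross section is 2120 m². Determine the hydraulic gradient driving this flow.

0.00574

From Q = K·A·i, i = Q / (K·A) = 1.46 / (0.1200 × 2120) = 0.005739.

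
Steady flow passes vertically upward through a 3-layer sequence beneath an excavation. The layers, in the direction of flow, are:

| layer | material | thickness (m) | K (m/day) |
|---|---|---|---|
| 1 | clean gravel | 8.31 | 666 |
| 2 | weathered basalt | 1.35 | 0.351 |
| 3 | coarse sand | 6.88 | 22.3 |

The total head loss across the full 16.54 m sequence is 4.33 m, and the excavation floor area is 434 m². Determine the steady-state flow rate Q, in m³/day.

451

Flow is perpendicular to layering, so the layers act in series and the equivalent K is the thickness-weighted harmonic mean.
Total thickness L = 8.31 + 1.35 + 6.88 = 16.54 m.
Σ(b_i/K_i) = 8.31/666 + 1.35/0.351 + 6.88/22.3 = 4.167 d.
K_eq = L / Σ(b_i/K_i) = 16.54 / 4.167 = 3.969 m/day.
Q = K_eq · A · (Δh/L) = 3.969 × 434 × (4.33/16.54) = 451.0 m³/day.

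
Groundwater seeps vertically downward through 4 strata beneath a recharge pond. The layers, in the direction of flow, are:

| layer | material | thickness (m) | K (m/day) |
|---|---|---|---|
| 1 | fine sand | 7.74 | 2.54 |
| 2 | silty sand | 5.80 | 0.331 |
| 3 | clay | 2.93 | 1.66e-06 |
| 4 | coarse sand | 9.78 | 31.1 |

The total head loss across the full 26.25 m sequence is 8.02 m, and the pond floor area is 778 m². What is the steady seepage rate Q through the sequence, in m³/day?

Flow is perpendicular to layering, so the layers act in series and the equivalent K is the thickness-weighted harmonic mean.
Total thickness L = 7.74 + 5.80 + 2.93 + 9.78 = 26.25 m.
Σ(b_i/K_i) = 7.74/2.54 + 5.80/0.331 + 2.93/1.66e-06 + 9.78/31.1 = 1.765e+06 d.
K_eq = L / Σ(b_i/K_i) = 26.25 / 1.765e+06 = 1.487e-05 m/day.
Q = K_eq · A · (Δh/L) = 1.487e-05 × 778 × (8.02/26.25) = 0.003535 m³/day.

0.00353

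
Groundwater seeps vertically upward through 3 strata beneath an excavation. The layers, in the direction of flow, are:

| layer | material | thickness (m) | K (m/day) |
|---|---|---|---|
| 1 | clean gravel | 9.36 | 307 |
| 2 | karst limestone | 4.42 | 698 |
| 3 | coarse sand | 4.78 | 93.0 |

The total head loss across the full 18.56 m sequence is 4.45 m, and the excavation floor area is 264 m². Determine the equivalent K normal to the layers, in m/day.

210

Flow is perpendicular to layering, so the layers act in series and the equivalent K is the thickness-weighted harmonic mean.
Total thickness L = 9.36 + 4.42 + 4.78 = 18.56 m.
Σ(b_i/K_i) = 9.36/307 + 4.42/698 + 4.78/93.0 = 0.08822 d.
K_eq = L / Σ(b_i/K_i) = 18.56 / 0.08822 = 210.4 m/day.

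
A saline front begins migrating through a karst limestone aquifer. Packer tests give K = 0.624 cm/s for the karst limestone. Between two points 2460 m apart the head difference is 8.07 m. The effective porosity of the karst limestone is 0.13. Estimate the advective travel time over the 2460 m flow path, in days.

181

Convert K: 0.624 cm/s × 864 = 539.1 m/day.
Hydraulic gradient i = Δh / L = 8.07 / 2460 = 0.003280.
Darcy flux q = K · i = 539.1 × 0.003280 = 1.769 m/day.
Seepage velocity v = q / n_e = 1.769 / 0.13 = 13.60 m/day.
Travel time t = L / v = 2460 / 13.60 = 180.8 days.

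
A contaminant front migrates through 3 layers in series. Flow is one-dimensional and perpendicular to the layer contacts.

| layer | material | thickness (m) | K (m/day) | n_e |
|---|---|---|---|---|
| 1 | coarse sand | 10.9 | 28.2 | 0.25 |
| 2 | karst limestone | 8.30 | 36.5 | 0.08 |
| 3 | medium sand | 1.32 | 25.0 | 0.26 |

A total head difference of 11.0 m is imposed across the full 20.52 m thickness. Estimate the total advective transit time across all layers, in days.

With flow normal to the layers, continuity requires the same specific discharge q through every layer.
Σ(b_i/K_i) = 10.9/28.2 + 8.30/36.5 + 1.32/25.0 = 0.6667 d.
q = Δh / Σ(b_i/K_i) = 11.0 / 0.6667 = 16.50 m/day.
In each layer the seepage velocity is v_i = q/n_i, so the layer transit time is t_i = b_i·n_i / q:
  layer 1 (coarse sand): t_1 = 10.9 × 0.25 / 16.50 = 0.1652 d
  layer 2 (karst limestone): t_2 = 8.30 × 0.08 / 16.50 = 0.04025 d
  layer 3 (medium sand): t_3 = 1.32 × 0.26 / 16.50 = 0.02080 d
Total t = Σ t_i = 0.2262 days.

0.226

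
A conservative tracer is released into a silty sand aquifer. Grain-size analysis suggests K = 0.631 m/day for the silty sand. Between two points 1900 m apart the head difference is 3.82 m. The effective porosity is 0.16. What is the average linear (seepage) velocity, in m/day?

0.00793

Hydraulic gradient i = Δh / L = 3.82 / 1900 = 0.002011.
Darcy flux q = K · i = 0.6310 × 0.002011 = 0.001269 m/day.
Seepage velocity v = q / n_e = 0.001269 / 0.16 = 0.007929 m/day.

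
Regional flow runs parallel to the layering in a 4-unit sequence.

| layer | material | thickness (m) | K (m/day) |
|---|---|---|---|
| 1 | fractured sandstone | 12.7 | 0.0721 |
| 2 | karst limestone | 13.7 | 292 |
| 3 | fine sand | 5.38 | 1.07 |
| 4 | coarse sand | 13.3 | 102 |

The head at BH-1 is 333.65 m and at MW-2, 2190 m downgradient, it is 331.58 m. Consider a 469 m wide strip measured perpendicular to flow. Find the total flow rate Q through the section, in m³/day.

Flow is parallel to layering, so each bed carries its own Darcy discharge and the transmissivities add.
Σ(K_i·b_i) = 0.0721×12.7 + 292×13.7 + 1.07×5.38 + 102×13.3 = 5364 m²/day.
Hydraulic gradient i = (333.65 − 331.58) / 2190 = 2.07 / 2190 = 0.0009452.
Q = Σ(K_i·b_i) · W · i = 5364 × 469 × 0.0009452 = 2378 m³/day.

2380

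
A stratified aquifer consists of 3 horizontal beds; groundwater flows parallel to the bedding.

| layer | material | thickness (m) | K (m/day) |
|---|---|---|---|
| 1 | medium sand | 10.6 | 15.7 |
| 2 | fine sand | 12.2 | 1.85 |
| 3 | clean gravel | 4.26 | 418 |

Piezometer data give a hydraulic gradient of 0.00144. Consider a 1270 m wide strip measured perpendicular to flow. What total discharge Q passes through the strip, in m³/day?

3600

Flow is parallel to layering, so each bed carries its own Darcy discharge and the transmissivities add.
Σ(K_i·b_i) = 15.7×10.6 + 1.85×12.2 + 418×4.26 = 1970 m²/day.
Hydraulic gradient i = 0.00144.
Q = Σ(K_i·b_i) · W · i = 1970 × 1270 × 0.001440 = 3602 m³/day.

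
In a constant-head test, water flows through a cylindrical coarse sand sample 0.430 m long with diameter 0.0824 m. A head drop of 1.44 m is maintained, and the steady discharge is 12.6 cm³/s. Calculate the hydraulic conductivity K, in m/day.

Cross-sectional area A = π·(d/2)² = π × (0.0824/2)² = 0.005333 m².
Convert discharge: 12.6 cm³/s = 1.260e-05 m³/s.
Darcy's law rearranged: K = Q·L / (A·Δh) = 1.260e-05 × 0.430 / (0.005333 × 1.44) = 0.0007056 m/s = 60.96 m/day.

61.0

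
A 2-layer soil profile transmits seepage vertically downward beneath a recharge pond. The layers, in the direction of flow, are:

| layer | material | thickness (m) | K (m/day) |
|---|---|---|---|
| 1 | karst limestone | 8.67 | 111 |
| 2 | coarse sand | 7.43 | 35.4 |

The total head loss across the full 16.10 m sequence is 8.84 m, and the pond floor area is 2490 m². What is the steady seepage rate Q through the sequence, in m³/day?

Flow is perpendicular to layering, so the layers act in series and the equivalent K is the thickness-weighted harmonic mean.
Total thickness L = 8.67 + 7.43 = 16.10 m.
Σ(b_i/K_i) = 8.67/111 + 7.43/35.4 = 0.2880 d.
K_eq = L / Σ(b_i/K_i) = 16.10 / 0.2880 = 55.90 m/day.
Q = K_eq · A · (Δh/L) = 55.90 × 2490 × (8.84/16.10) = 76430 m³/day.

76400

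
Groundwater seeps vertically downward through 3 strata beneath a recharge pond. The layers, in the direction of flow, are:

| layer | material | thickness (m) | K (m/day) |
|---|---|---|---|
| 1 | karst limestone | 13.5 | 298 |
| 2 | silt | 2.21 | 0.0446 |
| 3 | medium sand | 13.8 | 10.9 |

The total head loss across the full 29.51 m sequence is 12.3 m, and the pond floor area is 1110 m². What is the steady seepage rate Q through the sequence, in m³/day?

268

Flow is perpendicular to layering, so the layers act in series and the equivalent K is the thickness-weighted harmonic mean.
Total thickness L = 13.5 + 2.21 + 13.8 = 29.51 m.
Σ(b_i/K_i) = 13.5/298 + 2.21/0.0446 + 13.8/10.9 = 50.86 d.
K_eq = L / Σ(b_i/K_i) = 29.51 / 50.86 = 0.5802 m/day.
Q = K_eq · A · (Δh/L) = 0.5802 × 1110 × (12.3/29.51) = 268.4 m³/day.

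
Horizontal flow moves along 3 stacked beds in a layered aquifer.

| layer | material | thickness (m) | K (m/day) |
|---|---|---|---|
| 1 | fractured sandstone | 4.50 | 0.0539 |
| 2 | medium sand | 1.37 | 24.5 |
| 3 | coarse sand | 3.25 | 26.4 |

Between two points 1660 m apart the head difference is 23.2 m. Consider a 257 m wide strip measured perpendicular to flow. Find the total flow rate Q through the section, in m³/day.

Flow is parallel to layering, so each bed carries its own Darcy discharge and the transmissivities add.
Σ(K_i·b_i) = 0.0539×4.50 + 24.5×1.37 + 26.4×3.25 = 119.6 m²/day.
Hydraulic gradient i = Δh / L = 23.2 / 1660 = 0.01398.
Q = Σ(K_i·b_i) · W · i = 119.6 × 257 × 0.01398 = 429.6 m³/day.

430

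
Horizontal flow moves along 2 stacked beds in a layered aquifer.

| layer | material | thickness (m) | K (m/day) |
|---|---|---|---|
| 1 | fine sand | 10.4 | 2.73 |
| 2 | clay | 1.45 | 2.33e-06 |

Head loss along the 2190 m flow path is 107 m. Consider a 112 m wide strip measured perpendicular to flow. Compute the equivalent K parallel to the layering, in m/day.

Flow is parallel to layering, so each bed carries its own Darcy discharge and the transmissivities add.
Σ(K_i·b_i) = 2.73×10.4 + 2.33e-06×1.45 = 28.39 m²/day.
Total thickness b = 11.85 m, so K_eq = Σ(K_i·b_i)/b = 2.396 m/day.

2.40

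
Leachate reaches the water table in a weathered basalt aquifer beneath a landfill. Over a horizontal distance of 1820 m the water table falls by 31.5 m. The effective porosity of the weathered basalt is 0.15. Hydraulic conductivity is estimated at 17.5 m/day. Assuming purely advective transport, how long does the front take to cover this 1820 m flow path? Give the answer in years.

Hydraulic gradient i = Δh / L = 31.5 / 1820 = 0.01731.
Darcy flux q = K · i = 17.50 × 0.01731 = 0.3029 m/day.
Seepage velocity v = q / n_e = 0.3029 / 0.15 = 2.019 m/day.
Travel time t = L / v = 1820 / 2.019 = 901.3 days = 2.468 years.

2.47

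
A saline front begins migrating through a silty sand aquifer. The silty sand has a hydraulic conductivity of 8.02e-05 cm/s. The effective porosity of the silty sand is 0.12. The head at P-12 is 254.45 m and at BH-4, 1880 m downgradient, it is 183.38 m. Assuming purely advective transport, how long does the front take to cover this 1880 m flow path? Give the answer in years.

236

Convert K: 8.02e-05 cm/s × 864 = 0.06929 m/day.
Hydraulic gradient i = (254.45 − 183.38) / 1880 = 71.07 / 1880 = 0.03780.
Darcy flux q = K · i = 0.06929 × 0.03780 = 0.002619 m/day.
Seepage velocity v = q / n_e = 0.002619 / 0.12 = 0.02183 m/day.
Travel time t = L / v = 1880 / 0.02183 = 86124 days = 235.8 years.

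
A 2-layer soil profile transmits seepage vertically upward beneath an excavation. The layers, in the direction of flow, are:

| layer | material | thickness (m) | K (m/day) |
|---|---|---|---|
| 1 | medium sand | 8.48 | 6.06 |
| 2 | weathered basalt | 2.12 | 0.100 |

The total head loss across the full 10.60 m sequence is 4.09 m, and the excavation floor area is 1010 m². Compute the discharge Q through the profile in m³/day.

Flow is perpendicular to layering, so the layers act in series and the equivalent K is the thickness-weighted harmonic mean.
Total thickness L = 8.48 + 2.12 = 10.60 m.
Σ(b_i/K_i) = 8.48/6.06 + 2.12/0.100 = 22.60 d.
K_eq = L / Σ(b_i/K_i) = 10.60 / 22.60 = 0.4690 m/day.
Q = K_eq · A · (Δh/L) = 0.4690 × 1010 × (4.09/10.60) = 182.8 m³/day.

183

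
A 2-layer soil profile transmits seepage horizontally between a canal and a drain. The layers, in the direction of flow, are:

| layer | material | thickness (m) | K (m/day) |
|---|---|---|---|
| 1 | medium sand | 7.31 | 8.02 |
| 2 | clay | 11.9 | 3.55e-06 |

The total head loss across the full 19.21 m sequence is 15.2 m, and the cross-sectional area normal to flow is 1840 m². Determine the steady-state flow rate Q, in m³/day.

0.00834

Flow is perpendicular to layering, so the layers act in series and the equivalent K is the thickness-weighted harmonic mean.
Total thickness L = 7.31 + 11.9 = 19.21 m.
Σ(b_i/K_i) = 7.31/8.02 + 11.9/3.55e-06 = 3.352e+06 d.
K_eq = L / Σ(b_i/K_i) = 19.21 / 3.352e+06 = 5.731e-06 m/day.
Q = K_eq · A · (Δh/L) = 5.731e-06 × 1840 × (15.2/19.21) = 0.008343 m³/day.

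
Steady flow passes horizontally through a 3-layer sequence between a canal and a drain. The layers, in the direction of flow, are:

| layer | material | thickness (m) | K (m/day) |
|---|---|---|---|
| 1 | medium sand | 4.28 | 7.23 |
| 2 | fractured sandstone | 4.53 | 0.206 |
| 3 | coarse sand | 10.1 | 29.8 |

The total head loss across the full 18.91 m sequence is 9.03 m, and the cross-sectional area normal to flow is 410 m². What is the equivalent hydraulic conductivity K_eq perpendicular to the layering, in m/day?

Flow is perpendicular to layering, so the layers act in series and the equivalent K is the thickness-weighted harmonic mean.
Total thickness L = 4.28 + 4.53 + 10.1 = 18.91 m.
Σ(b_i/K_i) = 4.28/7.23 + 4.53/0.206 + 10.1/29.8 = 22.92 d.
K_eq = L / Σ(b_i/K_i) = 18.91 / 22.92 = 0.8250 m/day.

0.825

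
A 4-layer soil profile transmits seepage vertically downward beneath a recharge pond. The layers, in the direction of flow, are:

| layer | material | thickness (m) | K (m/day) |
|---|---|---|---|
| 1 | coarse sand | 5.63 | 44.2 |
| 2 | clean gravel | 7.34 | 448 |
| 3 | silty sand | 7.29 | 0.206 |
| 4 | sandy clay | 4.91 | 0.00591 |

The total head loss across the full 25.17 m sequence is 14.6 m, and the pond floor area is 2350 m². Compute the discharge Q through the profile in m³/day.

39.6

Flow is perpendicular to layering, so the layers act in series and the equivalent K is the thickness-weighted harmonic mean.
Total thickness L = 5.63 + 7.34 + 7.29 + 4.91 = 25.17 m.
Σ(b_i/K_i) = 5.63/44.2 + 7.34/448 + 7.29/0.206 + 4.91/0.00591 = 866.3 d.
K_eq = L / Σ(b_i/K_i) = 25.17 / 866.3 = 0.02905 m/day.
Q = K_eq · A · (Δh/L) = 0.02905 × 2350 × (14.6/25.17) = 39.60 m³/day.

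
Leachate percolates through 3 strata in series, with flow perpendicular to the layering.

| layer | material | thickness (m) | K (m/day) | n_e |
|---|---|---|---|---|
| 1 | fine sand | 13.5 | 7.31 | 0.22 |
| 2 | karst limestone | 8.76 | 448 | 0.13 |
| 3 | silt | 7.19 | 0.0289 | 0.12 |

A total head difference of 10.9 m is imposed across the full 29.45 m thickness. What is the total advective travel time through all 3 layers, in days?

114

With flow normal to the layers, continuity requires the same specific discharge q through every layer.
Σ(b_i/K_i) = 13.5/7.31 + 8.76/448 + 7.19/0.0289 = 250.7 d.
q = Δh / Σ(b_i/K_i) = 10.9 / 250.7 = 0.04349 m/day.
In each layer the seepage velocity is v_i = q/n_i, so the layer transit time is t_i = b_i·n_i / q:
  layer 1 (fine sand): t_1 = 13.5 × 0.22 / 0.04349 = 68.30 d
  layer 2 (karst limestone): t_2 = 8.76 × 0.13 / 0.04349 = 26.19 d
  layer 3 (silt): t_3 = 7.19 × 0.12 / 0.04349 = 19.84 d
Total t = Σ t_i = 114.3 days.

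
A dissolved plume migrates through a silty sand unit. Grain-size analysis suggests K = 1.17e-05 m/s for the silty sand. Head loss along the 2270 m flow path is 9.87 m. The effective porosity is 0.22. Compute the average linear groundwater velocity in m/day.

0.0200

Convert K: 1.17e-05 m/s × 86400 = 1.011 m/day.
Hydraulic gradient i = Δh / L = 9.87 / 2270 = 0.004348.
Darcy flux q = K · i = 1.011 × 0.004348 = 0.004395 m/day.
Seepage velocity v = q / n_e = 0.004395 / 0.22 = 0.01998 m/day.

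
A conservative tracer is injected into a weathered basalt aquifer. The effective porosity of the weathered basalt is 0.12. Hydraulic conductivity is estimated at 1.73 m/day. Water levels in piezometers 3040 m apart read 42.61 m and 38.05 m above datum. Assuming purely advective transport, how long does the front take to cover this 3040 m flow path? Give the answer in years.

Hydraulic gradient i = (42.61 − 38.05) / 3040 = 4.56 / 3040 = 0.001500.
Darcy flux q = K · i = 1.730 × 0.001500 = 0.002595 m/day.
Seepage velocity v = q / n_e = 0.002595 / 0.12 = 0.02162 m/day.
Travel time t = L / v = 3040 / 0.02162 = 1.406e+05 days = 384.9 years.

385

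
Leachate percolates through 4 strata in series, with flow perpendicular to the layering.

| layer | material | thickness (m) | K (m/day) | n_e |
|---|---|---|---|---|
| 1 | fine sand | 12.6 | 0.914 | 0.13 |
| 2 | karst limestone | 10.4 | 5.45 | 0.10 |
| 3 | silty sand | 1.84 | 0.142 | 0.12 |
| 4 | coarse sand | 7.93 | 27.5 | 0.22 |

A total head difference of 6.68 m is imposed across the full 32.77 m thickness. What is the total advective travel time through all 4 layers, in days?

20.1

With flow normal to the layers, continuity requires the same specific discharge q through every layer.
Σ(b_i/K_i) = 12.6/0.914 + 10.4/5.45 + 1.84/0.142 + 7.93/27.5 = 28.94 d.
q = Δh / Σ(b_i/K_i) = 6.68 / 28.94 = 0.2308 m/day.
In each layer the seepage velocity is v_i = q/n_i, so the layer transit time is t_i = b_i·n_i / q:
  layer 1 (fine sand): t_1 = 12.6 × 0.13 / 0.2308 = 7.096 d
  layer 2 (karst limestone): t_2 = 10.4 × 0.10 / 0.2308 = 4.506 d
  layer 3 (silty sand): t_3 = 1.84 × 0.12 / 0.2308 = 0.9566 d
  layer 4 (coarse sand): t_4 = 7.93 × 0.22 / 0.2308 = 7.558 d
Total t = Σ t_i = 20.12 days.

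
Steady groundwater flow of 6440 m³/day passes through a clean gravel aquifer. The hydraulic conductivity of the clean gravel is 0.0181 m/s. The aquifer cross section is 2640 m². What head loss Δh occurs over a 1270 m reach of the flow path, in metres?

1.98

Convert K: 0.0181 m/s × 86400 = 1564 m/day.
From Q = K·A·i, i = Q / (K·A) = 6440 / (1564 × 2640) = 0.001560.
Head loss Δh = i · L = 0.001560 × 1270 = 1.981 m.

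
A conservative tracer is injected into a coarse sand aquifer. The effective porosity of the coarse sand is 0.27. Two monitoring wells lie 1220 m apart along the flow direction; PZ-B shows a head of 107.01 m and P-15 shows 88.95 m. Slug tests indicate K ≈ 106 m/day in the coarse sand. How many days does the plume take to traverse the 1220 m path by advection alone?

210

Hydraulic gradient i = (107.01 − 88.95) / 1220 = 18.06 / 1220 = 0.01480.
Darcy flux q = K · i = 106.0 × 0.01480 = 1.569 m/day.
Seepage velocity v = q / n_e = 1.569 / 0.27 = 5.812 m/day.
Travel time t = L / v = 1220 / 5.812 = 209.9 days.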